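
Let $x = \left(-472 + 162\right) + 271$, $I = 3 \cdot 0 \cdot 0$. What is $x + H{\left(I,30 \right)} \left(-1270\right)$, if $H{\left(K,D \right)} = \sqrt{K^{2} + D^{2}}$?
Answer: $-38139$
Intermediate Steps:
$I = 0$ ($I = 0 \cdot 0 = 0$)
$H{\left(K,D \right)} = \sqrt{D^{2} + K^{2}}$
$x = -39$ ($x = -310 + 271 = -39$)
$x + H{\left(I,30 \right)} \left(-1270\right) = -39 + \sqrt{30^{2} + 0^{2}} \left(-1270\right) = -39 + \sqrt{900 + 0} \left(-1270\right) = -39 + \sqrt{900} \left(-1270\right) = -39 + 30 \left(-1270\right) = -39 - 38100 = -38139$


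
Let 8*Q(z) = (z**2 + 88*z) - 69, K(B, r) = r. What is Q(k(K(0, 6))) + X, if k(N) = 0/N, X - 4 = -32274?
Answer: -258229/8 ≈ -32279.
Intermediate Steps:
X = -32270 (X = 4 - 32274 = -32270)
k(N) = 0
Q(z) = -69/8 + 11*z + z**2/8 (Q(z) = ((z**2 + 88*z) - 69)/8 = (-69 + z**2 + 88*z)/8 = -69/8 + 11*z + z**2/8)
Q(k(K(0, 6))) + X = (-69/8 + 11*0 + (1/8)*0**2) - 32270 = (-69/8 + 0 + (1/8)*0) - 32270 = (-69/8 + 0 + 0) - 32270 = -69/8 - 32270 = -258229/8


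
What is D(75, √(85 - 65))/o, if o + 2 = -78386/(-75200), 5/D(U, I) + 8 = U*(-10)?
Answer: 94000/13646653 ≈ 0.0068881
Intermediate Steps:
D(U, I) = 5/(-8 - 10*U) (D(U, I) = 5/(-8 + U*(-10)) = 5/(-8 - 10*U))
o = -36007/37600 (o = -2 - 78386/(-75200) = -2 - 78386*(-1/75200) = -2 + 39193/37600 = -36007/37600 ≈ -0.95763)
D(75, √(85 - 65))/o = (-5/(8 + 10*75))/(-36007/37600) = -5/(8 + 750)*(-37600/36007) = -5/758*(-37600/36007) = 94000/13646653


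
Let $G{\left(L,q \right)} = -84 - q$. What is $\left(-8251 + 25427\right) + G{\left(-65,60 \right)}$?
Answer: $17032$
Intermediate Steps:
$\left(-8251 + 25427\right) + G{\left(-65,60 \right)} = \left(-8251 + 25427\right) - 144 = 17176 - 144 = 17032$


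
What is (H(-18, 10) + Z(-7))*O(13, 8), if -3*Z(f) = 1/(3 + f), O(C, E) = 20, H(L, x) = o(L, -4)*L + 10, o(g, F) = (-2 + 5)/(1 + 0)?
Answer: -2635/3 ≈ -878.33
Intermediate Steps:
o(g, F) = 3 (o(g, F) = 3/1 = 3*1 = 3)
H(L, x) = 10 + 3*L (H(L, x) = 3*L + 10 = 10 + 3*L)
Z(f) = -1/(3*(3 + f))
(H(-18, 10) + Z(-7))*O(13, 8) = ((10 + 3*(-18)) - 1/(9 + 3*(-7)))*20 = ((10 - 54) - 1/(9 - 21))*20 = (-44 - 1/(-12))*20 = (-44 - 1*(-1/12))*20 = (-44 + 1/12)*20 = -527/12*20 = -2635/3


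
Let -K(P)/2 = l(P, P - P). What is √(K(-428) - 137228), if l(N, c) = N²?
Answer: 2*I*√125899 ≈ 709.64*I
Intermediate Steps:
K(P) = -2*P²
√(K(-428) - 137228) = √(-2*(-428)² - 137228) = √(-2*183184 - 137228) = √(-366368 - 137228) = √(-503596) = 2*I*√125899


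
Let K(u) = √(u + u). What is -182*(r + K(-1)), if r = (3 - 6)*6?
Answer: 3276 - 182*I*√2 ≈ 3276.0 - 257.39*I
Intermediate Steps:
K(u) = √2*√u (K(u) = √(2*u) = √2*√u)
r = -18 (r = -3*6 = -18)
-182*(r + K(-1)) = -182*(-18 + √2*√(-1)) = -182*(-18 + √2*I) = -182*(-18 + I*√2) = 3276 - 182*I*√2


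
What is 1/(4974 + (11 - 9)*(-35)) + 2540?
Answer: 12456161/4904 ≈ 2540.0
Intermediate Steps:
1/(4974 + (11 - 9)*(-35)) + 2540 = 1/(4974 + 2*(-35)) + 2540 = 1/(4974 - 70) + 2540 = 1/4904 + 2540 = 12456161/4904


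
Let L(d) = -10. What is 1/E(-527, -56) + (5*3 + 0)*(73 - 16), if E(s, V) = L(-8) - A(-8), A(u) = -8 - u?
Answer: 8549/10 ≈ 854.90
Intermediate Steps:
E(s, V) = -10 (E(s, V) = -10 - (-8 - 1*(-8)) = -10 - (-8 + 8) = -10 - 1*0 = -10 + 0 = -10)
1/E(-527, -56) + (5*3 + 0)*(73 - 16) = 1/(-10) + (5*3 + 0)*(73 - 16) = -1/10 + (15 + 0)*57 = -1/10 + 15*57 = -1/10 + 855 = 8549/10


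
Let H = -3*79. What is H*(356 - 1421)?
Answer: 252405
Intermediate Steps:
H = -237
H*(356 - 1421) = -237*(356 - 1421) = -237*(-1065) = 252405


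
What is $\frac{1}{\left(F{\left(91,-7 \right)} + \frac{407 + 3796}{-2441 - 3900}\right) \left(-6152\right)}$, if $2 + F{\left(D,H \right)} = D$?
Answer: $- \frac{6341}{3446018192} \approx -1.8401 \cdot 10^{-6}$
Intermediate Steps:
$F{\left(D,H \right)} = -2 + D$
$\frac{1}{\left(F{\left(91,-7 \right)} + \frac{407 + 3796}{-2441 - 3900}\right) \left(-6152\right)} = \frac{1}{\left(\left(-2 + 91\right) + \frac{407 + 3796}{-2441 - 3900}\right) \left(-6152\right)} = \frac{1}{89 + \frac{4203}{-6341}} \left(- \frac{1}{6152}\right) = \frac{1}{89 + 4203 \left(- \frac{1}{6341}\right)} \left(- \frac{1}{6152}\right) = \frac{1}{89 - \frac{4203}{6341}} \left(- \frac{1}{6152}\right) = \frac{1}{\frac{560146}{6341}} \left(- \frac{1}{6152}\right) = \frac{6341}{560146} \left(- \frac{1}{6152}\right) = - \frac{6341}{3446018192}$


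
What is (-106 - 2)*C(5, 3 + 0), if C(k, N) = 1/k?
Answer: -108/5 ≈ -21.600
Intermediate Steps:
(-106 - 2)*C(5, 3 + 0) = (-106 - 2)/5 = -108*⅕ = -108/5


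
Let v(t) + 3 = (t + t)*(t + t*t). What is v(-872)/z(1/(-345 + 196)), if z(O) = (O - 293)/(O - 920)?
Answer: -181575975250411/43658 ≈ -4.1591e+9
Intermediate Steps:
v(t) = -3 + 2*t*(t + t²) (v(t) = -3 + (t + t)*(t + t*t) = -3 + (2*t)*(t + t²) = -3 + 2*t*(t + t²))
z(O) = (-293 + O)/(-920 + O)
v(-872)/z(1/(-345 + 196)) = (-3 + 2*(-872)² + 2*(-872)³)/(((-293 + 1/(-345 + 196))/(-920 + 1/(-345 + 196)))) = (-3 + 2*760384 + 2*(-663054848))/(((-293 + 1/(-149))/(-920 + 1/(-149)))) = (-3 + 1520768 - 1326109696)/(((-293 - 1/149)/(-920 - 1/149))) = -1324588931/(-43658/149/(-137081/149)) = -1324588931/((-149/137081*(-43658/149))) = -1324588931/43658/137081 = -1324588931*137081/43658 = -181575975250411/43658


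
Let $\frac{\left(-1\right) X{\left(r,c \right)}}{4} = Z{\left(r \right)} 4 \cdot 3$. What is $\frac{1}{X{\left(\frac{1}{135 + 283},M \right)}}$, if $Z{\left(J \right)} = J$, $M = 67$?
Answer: $- \frac{209}{24} \approx -8.7083$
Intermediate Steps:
$X{\left(r,c \right)} = - 48 r$ ($X{\left(r,c \right)} = - 4 r 4 \cdot 3 = - 4 \cdot 4 r 3 = - 4 \cdot 12 r = - 48 r$)
$\frac{1}{X{\left(\frac{1}{135 + 283},M \right)}} = \frac{1}{\left(-48\right) \frac{1}{135 + 283}} = \frac{1}{\left(-48\right) \frac{1}{418}} = \frac{1}{- \frac{24}{209}} = - \frac{209}{24}$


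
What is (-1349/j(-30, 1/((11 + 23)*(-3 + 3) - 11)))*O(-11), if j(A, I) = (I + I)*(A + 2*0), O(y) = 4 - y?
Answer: -14839/4 ≈ -3709.8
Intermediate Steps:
j(A, I) = 2*A*I (j(A, I) = (2*I)*(A + 0) = (2*I)*A = 2*A*I)
(-1349/j(-30, 1/((11 + 23)*(-3 + 3) - 11)))*O(-11) = (-(14839/60 - 1349*(-3 + 3)*(11 + 23)/60))*(4 - 1*(-11)) = (-1349/(2*(-30)/(34*0 - 11)))*(4 + 11) = -1349/(2*(-30)/(0 - 11))*15 = -1349/(2*(-30)/(-11))*15 = -1349/(2*(-30)*(-1/11))*15 = -1349/60/11*15 = -1349*11/60*15 = -14839/60*15 = -14839/4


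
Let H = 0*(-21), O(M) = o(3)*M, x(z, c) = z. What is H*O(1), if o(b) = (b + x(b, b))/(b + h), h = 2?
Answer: 0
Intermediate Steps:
o(b) = 2*b/(2 + b) (o(b) = (b + b)/(b + 2) = (2*b)/(2 + b) = 2*b/(2 + b))
O(M) = 6*M/5 (O(M) = (2*3/(2 + 3))*M = (2*3/5)*M = (2*3*(⅕))*M = 6*M/5)
H = 0
H*O(1) = 0*((6/5)*1) = 0*(6/5) = 0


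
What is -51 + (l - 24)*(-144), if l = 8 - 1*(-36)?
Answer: -2931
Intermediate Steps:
l = 44 (l = 8 + 36 = 44)
-51 + (l - 24)*(-144) = -51 + (44 - 24)*(-144) = -51 + 20*(-144) = -51 - 2880 = -2931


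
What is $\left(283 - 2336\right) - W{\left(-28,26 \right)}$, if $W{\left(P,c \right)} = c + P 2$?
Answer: $-2023$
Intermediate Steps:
$W{\left(P,c \right)} = c + 2 P$
$\left(283 - 2336\right) - W{\left(-28,26 \right)} = \left(283 - 2336\right) - \left(26 + 2 \left(-28\right)\right) = \left(283 - 2336\right) - \left(26 - 56\right) = -2053 - -30 = -2053 + 30 = -2023$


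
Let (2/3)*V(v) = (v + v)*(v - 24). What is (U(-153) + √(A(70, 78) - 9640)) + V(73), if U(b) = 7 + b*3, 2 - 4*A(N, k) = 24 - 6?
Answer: 10279 + 2*I*√2411 ≈ 10279.0 + 98.204*I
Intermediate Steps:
A(N, k) = -4 (A(N, k) = ½ - (24 - 6)/4 = ½ - ¼*18 = ½ - 9/2 = -4)
U(b) = 7 + 3*b
V(v) = 3*v*(-24 + v) (V(v) = 3*((v + v)*(v - 24))/2 = 3*((2*v)*(-24 + v))/2 = 3*(2*v*(-24 + v))/2 = 3*v*(-24 + v))
(U(-153) + √(A(70, 78) - 9640)) + V(73) = ((7 + 3*(-153)) + √(-4 - 9640)) + 3*73*(-24 + 73) = ((7 - 459) + √(-9644)) + 3*73*49 = (-452 + 2*I*√2411) + 10731 = 10279 + 2*I*√2411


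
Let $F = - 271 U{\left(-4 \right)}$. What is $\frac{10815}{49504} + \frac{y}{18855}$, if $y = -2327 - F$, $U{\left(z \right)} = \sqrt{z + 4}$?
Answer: $\frac{12674431}{133342560} \approx 0.095052$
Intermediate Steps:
$U{\left(z \right)} = \sqrt{4 + z}$
$F = 0$ ($F = - 271 \sqrt{4 - 4} = - 271 \sqrt{0} = \left(-271\right) 0 = 0$)
$y = -2327$ ($y = -2327 - 0 = -2327 + 0 = -2327$)
$\frac{10815}{49504} + \frac{y}{18855} = \frac{10815}{49504} - \frac{2327}{18855} = 10815 \cdot \frac{1}{49504} - \frac{2327}{18855} = \frac{1545}{7072} - \frac{2327}{18855} = \frac{12674431}{133342560}$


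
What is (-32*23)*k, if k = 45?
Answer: -33120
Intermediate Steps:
(-32*23)*k = -32*23*45 = -736*45 = -33120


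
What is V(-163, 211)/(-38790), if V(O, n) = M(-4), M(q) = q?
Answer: 2/19395 ≈ 0.00010312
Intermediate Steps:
V(O, n) = -4
V(-163, 211)/(-38790) = -4/(-38790) = -4*(-1/38790) = 2/19395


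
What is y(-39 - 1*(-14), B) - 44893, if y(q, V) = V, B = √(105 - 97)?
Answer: -44893 + 2*√2 ≈ -44890.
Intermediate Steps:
B = 2*√2 (B = √8 = 2*√2 ≈ 2.8284)
y(-39 - 1*(-14), B) - 44893 = 2*√2 - 44893 = -44893 + 2*√2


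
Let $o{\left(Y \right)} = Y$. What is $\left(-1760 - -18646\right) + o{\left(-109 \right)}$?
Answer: $16777$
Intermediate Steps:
$\left(-1760 - -18646\right) + o{\left(-109 \right)} = \left(-1760 - -18646\right) - 109 = \left(-1760 + 18646\right) - 109 = 16886 - 109 = 16777$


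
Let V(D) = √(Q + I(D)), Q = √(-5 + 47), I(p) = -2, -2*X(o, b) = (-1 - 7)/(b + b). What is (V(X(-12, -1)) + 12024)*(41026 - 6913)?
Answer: 410174712 + 34113*√(-2 + √42) ≈ 4.1025e+8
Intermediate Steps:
X(o, b) = 2/b (X(o, b) = -(-1 - 7)/(2*(b + b)) = -(-4)/(2*b) = -(-4)*1/(2*b) = -(-2)/b = 2/b)
Q = √42 ≈ 6.4807
V(D) = √(-2 + √42) (V(D) = √(√42 - 2) = √(-2 + √42))
(V(X(-12, -1)) + 12024)*(41026 - 6913) = (√(-2 + √42) + 12024)*(41026 - 6913) = (12024 + √(-2 + √42))*34113 = 410174712 + 34113*√(-2 + √42)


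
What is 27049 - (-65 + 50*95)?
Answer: 22364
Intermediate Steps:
27049 - (-65 + 50*95) = 27049 - (-65 + 4750) = 27049 - 1*4685 = 27049 - 4685 = 22364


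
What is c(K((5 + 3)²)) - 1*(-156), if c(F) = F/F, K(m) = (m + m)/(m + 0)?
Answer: 157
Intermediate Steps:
K(m) = 2 (K(m) = (2*m)/m = 2)
c(F) = 1
c(K((5 + 3)²)) - 1*(-156) = 1 - 1*(-156) = 1 + 156 = 157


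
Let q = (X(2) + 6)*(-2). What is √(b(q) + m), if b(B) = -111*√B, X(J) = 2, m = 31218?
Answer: √(31218 - 444*I) ≈ 176.69 - 1.256*I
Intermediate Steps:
q = -16 (q = (2 + 6)*(-2) = 8*(-2) = -16)
√(b(q) + m) = √(-444*I + 31218) = √(31218 - 444*I)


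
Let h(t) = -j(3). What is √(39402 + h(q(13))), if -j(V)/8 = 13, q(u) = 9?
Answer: √39506 ≈ 198.76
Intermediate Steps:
j(V) = -104 (j(V) = -8*13 = -104)
h(t) = 104 (h(t) = -1*(-104) = 104)
√(39402 + h(q(13))) = √(39402 + 104) = √39506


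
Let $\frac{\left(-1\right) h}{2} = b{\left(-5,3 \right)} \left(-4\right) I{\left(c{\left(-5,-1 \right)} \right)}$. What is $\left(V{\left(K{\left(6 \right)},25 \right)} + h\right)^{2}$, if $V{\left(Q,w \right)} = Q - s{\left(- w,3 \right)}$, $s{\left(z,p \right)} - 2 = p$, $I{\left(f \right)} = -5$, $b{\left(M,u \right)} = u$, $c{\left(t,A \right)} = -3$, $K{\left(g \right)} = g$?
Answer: $14161$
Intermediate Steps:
$s{\left(z,p \right)} = 2 + p$
$h = -120$ ($h = - 2 \cdot 3 \left(-4\right) \left(-5\right) = - 2 \left(\left(-12\right) \left(-5\right)\right) = \left(-2\right) 60 = -120$)
$V{\left(Q,w \right)} = -5 + Q$ ($V{\left(Q,w \right)} = Q - \left(2 + 3\right) = Q - 5 = -5 + Q$)
$\left(V{\left(K{\left(6 \right)},25 \right)} + h\right)^{2} = \left(\left(-5 + 6\right) - 120\right)^{2} = \left(1 - 120\right)^{2} = \left(-119\right)^{2} = 14161$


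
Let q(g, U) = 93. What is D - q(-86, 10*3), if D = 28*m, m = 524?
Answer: 14579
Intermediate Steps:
D = 14672 (D = 28*524 = 14672)
D - q(-86, 10*3) = 14672 - 1*93 = 14672 - 93 = 14579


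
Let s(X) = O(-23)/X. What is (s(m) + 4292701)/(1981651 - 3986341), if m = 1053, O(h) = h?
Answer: -452021413/211093857 ≈ -2.1413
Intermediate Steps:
s(X) = -23/X
(s(m) + 4292701)/(1981651 - 3986341) = (-23/1053 + 4292701)/(1981651 - 3986341) = (-23*1/1053 + 4292701)/(-2004690) = (-23/1053 + 4292701)*(-1/2004690) = (4520214130/1053)*(-1/2004690) = -452021413/211093857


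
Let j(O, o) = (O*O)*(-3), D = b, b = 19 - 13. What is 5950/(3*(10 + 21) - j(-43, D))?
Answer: 595/564 ≈ 1.0550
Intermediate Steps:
b = 6
D = 6
j(O, o) = -3*O**2 (j(O, o) = O**2*(-3) = -3*O**2)
5950/(3*(10 + 21) - j(-43, D)) = 5950/(3*(10 + 21) - (-3)*(-43)**2) = 5950/(3*31 - (-3)*1849) = 5950/(93 - 1*(-5547)) = 5950/(93 + 5547) = 5950/5640 = 5950*(1/5640) = 595/564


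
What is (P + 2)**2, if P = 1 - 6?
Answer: 9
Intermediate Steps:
P = -5
(P + 2)**2 = (-5 + 2)**2 = (-3)**2 = 9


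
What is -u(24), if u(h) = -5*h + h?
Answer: 96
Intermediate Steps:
u(h) = -4*h
-u(24) = -(-4)*24 = -1*(-96) = 96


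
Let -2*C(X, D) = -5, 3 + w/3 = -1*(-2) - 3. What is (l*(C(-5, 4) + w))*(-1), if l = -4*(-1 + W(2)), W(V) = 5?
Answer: -152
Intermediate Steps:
w = -12 (w = -9 + 3*(-1*(-2) - 3) = -9 + 3*(2 - 3) = -9 + 3*(-1) = -9 - 3 = -12)
C(X, D) = 5/2 (C(X, D) = -1/2*(-5) = 5/2)
l = -16 (l = -4*(-1 + 5) = -4*4 = -16)
(l*(C(-5, 4) + w))*(-1) = -16*(5/2 - 12)*(-1) = -16*(-19/2)*(-1) = 152*(-1) = -152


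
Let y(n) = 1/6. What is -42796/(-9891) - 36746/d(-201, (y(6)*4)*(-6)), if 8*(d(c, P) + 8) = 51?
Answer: 2908193836/128583 ≈ 22617.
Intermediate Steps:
y(n) = ⅙
d(c, P) = -13/8 (d(c, P) = -8 + (⅛)*51 = -8 + 51/8 = -13/8)
-42796/(-9891) - 36746/d(-201, (y(6)*4)*(-6)) = -42796/(-9891) - 36746/(-13/8) = -42796*(-1/9891) - 36746*(-8/13) = 42796/9891 + 293968/13 = 2908193836/128583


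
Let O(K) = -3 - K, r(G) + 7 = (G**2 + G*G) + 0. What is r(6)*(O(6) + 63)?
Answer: 3510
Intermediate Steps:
r(G) = -7 + 2*G**2 (r(G) = -7 + ((G**2 + G*G) + 0) = -7 + ((G**2 + G**2) + 0) = -7 + (2*G**2 + 0) = -7 + 2*G**2)
r(6)*(O(6) + 63) = (-7 + 2*6**2)*((-3 - 1*6) + 63) = (-7 + 2*36)*((-3 - 6) + 63) = (-7 + 72)*(-9 + 63) = 65*54 = 3510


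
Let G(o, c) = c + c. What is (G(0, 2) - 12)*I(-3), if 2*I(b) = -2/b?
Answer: -8/3 ≈ -2.6667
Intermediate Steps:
I(b) = -1/b (I(b) = (-2/b)/2 = -1/b)
G(o, c) = 2*c
(G(0, 2) - 12)*I(-3) = (2*2 - 12)*(-1/(-3)) = (4 - 12)*(-1*(-1/3)) = -8*1/3 = -8/3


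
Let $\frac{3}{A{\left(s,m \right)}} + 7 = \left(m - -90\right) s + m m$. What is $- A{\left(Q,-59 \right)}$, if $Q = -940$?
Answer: $\frac{3}{25666} \approx 0.00011689$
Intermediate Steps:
$A{\left(s,m \right)} = \frac{3}{-7 + m^{2} + s \left(90 + m\right)}$ ($A{\left(s,m \right)} = \frac{3}{-7 + \left(\left(m - -90\right) s + m m\right)} = \frac{3}{-7 + \left(\left(m + 90\right) s + m^{2}\right)} = \frac{3}{-7 + \left(\left(90 + m\right) s + m^{2}\right)} = \frac{3}{-7 + \left(s \left(90 + m\right) + m^{2}\right)} = \frac{3}{-7 + \left(m^{2} + s \left(90 + m\right)\right)} = \frac{3}{-7 + m^{2} + s \left(90 + m\right)}$)
$- A{\left(Q,-59 \right)} = - \frac{3}{-7 + \left(-59\right)^{2} + 90 \left(-940\right) - -55460} = - \frac{3}{-7 + 3481 - 84600 + 55460} = - \frac{3}{-25666} = - \frac{3 \left(-1\right)}{25666} = \left(-1\right) \left(- \frac{3}{25666}\right) = \frac{3}{25666}$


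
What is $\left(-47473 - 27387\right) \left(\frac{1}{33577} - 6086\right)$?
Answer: $\frac{15297612628060}{33577} \approx 4.556 \cdot 10^{8}$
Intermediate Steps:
$\left(-47473 - 27387\right) \left(\frac{1}{33577} - 6086\right) = - 74860 \left(\frac{1}{33577} - 6086\right) = \left(-74860\right) \left(- \frac{204349621}{33577}\right) = \frac{15297612628060}{33577}$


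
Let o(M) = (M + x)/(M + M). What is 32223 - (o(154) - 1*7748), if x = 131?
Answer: 12310783/308 ≈ 39970.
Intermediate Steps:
o(M) = (131 + M)/(2*M) (o(M) = (M + 131)/(M + M) = (131 + M)/((2*M)) = (131 + M)*(1/(2*M)) = (131 + M)/(2*M))
32223 - (o(154) - 1*7748) = 32223 - ((½)*(131 + 154)/154 - 1*7748) = 32223 - ((½)*(1/154)*285 - 7748) = 32223 - (285/308 - 7748) = 32223 - 1*(-2386099/308) = 32223 + 2386099/308 = 12310783/308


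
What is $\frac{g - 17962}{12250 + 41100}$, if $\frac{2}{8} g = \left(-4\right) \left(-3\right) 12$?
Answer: $- \frac{8693}{26675} \approx -0.32589$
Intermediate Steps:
$g = 576$ ($g = 4 \left(-4\right) \left(-3\right) 12 = 4 \cdot 12 \cdot 12 = 4 \cdot 144 = 576$)
$\frac{g - 17962}{12250 + 41100} = \frac{576 - 17962}{12250 + 41100} = - \frac{17386}{53350} = \left(-17386\right) \frac{1}{53350} = - \frac{8693}{26675}$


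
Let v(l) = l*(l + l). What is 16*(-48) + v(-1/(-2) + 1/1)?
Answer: -1527/2 ≈ -763.50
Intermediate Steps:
v(l) = 2*l² (v(l) = l*(2*l) = 2*l²)
16*(-48) + v(-1/(-2) + 1/1) = 16*(-48) + 2*(-1/(-2) + 1/1)² = -768 + 2*(-1*(-½) + 1*1)² = -768 + 2*(½ + 1)² = -768 + 2*(3/2)² = -768 + 2*(9/4) = -768 + 9/2 = -1527/2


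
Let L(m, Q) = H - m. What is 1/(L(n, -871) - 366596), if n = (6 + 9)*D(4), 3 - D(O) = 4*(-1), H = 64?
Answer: -1/366637 ≈ -2.7275e-6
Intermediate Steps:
D(O) = 7 (D(O) = 3 - 4*(-1) = 3 - 1*(-4) = 3 + 4 = 7)
n = 105 (n = (6 + 9)*7 = 15*7 = 105)
L(m, Q) = 64 - m
1/(L(n, -871) - 366596) = 1/((64 - 1*105) - 366596) = 1/((64 - 105) - 366596) = 1/(-41 - 366596) = 1/(-366637) = -1/366637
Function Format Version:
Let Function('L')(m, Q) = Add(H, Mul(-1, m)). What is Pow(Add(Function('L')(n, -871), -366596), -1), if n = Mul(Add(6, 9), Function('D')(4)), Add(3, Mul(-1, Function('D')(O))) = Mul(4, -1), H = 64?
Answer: Rational(-1, 366637) ≈ -2.7275e-6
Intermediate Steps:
Function('D')(O) = 7 (Function('D')(O) = Add(3, Mul(-1, Mul(4, -1))) = Add(3, Mul(-1, -4)) = Add(3, 4) = 7)
n = 105 (n = Mul(Add(6, 9), 7) = Mul(15, 7) = 105)
Function('L')(m, Q) = Add(64, Mul(-1, m))
Pow(Add(Function('L')(n, -871), -366596), -1) = Pow(Add(Add(64, Mul(-1, 105)), -366596), -1) = Pow(Add(Add(64, -105), -366596), -1) = Pow(Add(-41, -366596), -1) = Pow(-366637, -1) = Rational(-1, 366637)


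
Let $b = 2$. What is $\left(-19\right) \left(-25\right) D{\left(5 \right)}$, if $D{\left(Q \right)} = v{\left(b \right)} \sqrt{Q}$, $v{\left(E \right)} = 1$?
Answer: $475 \sqrt{5} \approx 1062.1$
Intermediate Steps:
$D{\left(Q \right)} = \sqrt{Q}$ ($D{\left(Q \right)} = 1 \sqrt{Q} = \sqrt{Q}$)
$\left(-19\right) \left(-25\right) D{\left(5 \right)} = \left(-19\right) \left(-25\right) \sqrt{5} = 475 \sqrt{5}$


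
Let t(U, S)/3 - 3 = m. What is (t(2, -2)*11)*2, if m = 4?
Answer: 462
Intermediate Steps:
t(U, S) = 21 (t(U, S) = 9 + 3*4 = 9 + 12 = 21)
(t(2, -2)*11)*2 = (21*11)*2 = 231*2 = 462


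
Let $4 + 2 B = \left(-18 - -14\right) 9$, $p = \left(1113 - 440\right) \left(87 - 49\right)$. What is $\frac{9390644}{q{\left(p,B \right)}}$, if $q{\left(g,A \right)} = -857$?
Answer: $- \frac{9390644}{857} \approx -10958.0$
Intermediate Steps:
$p = 25574$ ($p = 673 \cdot 38 = 25574$)
$B = -20$ ($B = -2 + \frac{\left(-18 - -14\right) 9}{2} = -2 + \frac{\left(-18 + 14\right) 9}{2} = -2 + \frac{\left(-4\right) 9}{2} = -2 + \frac{1}{2} \left(-36\right) = -2 - 18 = -20$)
$\frac{9390644}{q{\left(p,B \right)}} = \frac{9390644}{-857} = 9390644 \left(- \frac{1}{857}\right) = - \frac{9390644}{857}$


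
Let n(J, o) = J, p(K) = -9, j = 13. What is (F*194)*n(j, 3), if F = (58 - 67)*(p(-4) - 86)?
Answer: 2156310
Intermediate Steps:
F = 855 (F = (58 - 67)*(-9 - 86) = -9*(-95) = 855)
(F*194)*n(j, 3) = (855*194)*13 = 165870*13 = 2156310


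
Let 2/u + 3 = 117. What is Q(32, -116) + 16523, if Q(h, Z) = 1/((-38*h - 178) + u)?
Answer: 1312867954/79457 ≈ 16523.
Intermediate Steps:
u = 1/57 (u = 2/(-3 + 117) = 2/114 = 2*(1/114) = 1/57 ≈ 0.017544)
Q(h, Z) = 1/(-10145/57 - 38*h) (Q(h, Z) = 1/((-38*h - 178) + 1/57) = 1/((-178 - 38*h) + 1/57) = 1/(-10145/57 - 38*h))
Q(32, -116) + 16523 = -57/(10145 + 2166*32) + 16523 = -57/(10145 + 69312) + 16523 = -57/79457 + 16523 = 1312867954/79457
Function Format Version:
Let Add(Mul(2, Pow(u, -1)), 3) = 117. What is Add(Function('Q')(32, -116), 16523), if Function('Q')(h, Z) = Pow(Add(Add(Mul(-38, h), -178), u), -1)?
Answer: Rational(1312867954, 79457) ≈ 16523.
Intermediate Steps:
u = Rational(1, 57) (u = Mul(2, Pow(Add(-3, 117), -1)) = Mul(2, Pow(114, -1)) = Mul(2, Rational(1, 114)) = Rational(1, 57) ≈ 0.017544)
Function('Q')(h, Z) = Pow(Add(Rational(-10145, 57), Mul(-38, h)), -1) (Function('Q')(h, Z) = Pow(Add(Add(Mul(-38, h), -178), Rational(1, 57)), -1) = Pow(Add(Add(-178, Mul(-38, h)), Rational(1, 57)), -1) = Pow(Add(Rational(-10145, 57), Mul(-38, h)), -1))
Add(Function('Q')(32, -116), 16523) = Add(Mul(-57, Pow(Add(10145, Mul(2166, 32)), -1)), 16523) = Add(Mul(-57, Pow(Add(10145, 69312), -1)), 16523) = Add(Mul(-57, Pow(79457, -1)), 16523) = Add(Mul(-57, Rational(1, 79457)), 16523) = Add(Rational(-57, 79457), 16523) = Rational(1312867954, 79457)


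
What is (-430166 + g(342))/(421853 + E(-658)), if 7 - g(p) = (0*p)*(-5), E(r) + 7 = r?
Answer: -430159/421188 ≈ -1.0213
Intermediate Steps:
E(r) = -7 + r
g(p) = 7 (g(p) = 7 - 0*p*(-5) = 7 - 0*(-5) = 7 - 1*0 = 7 + 0 = 7)
(-430166 + g(342))/(421853 + E(-658)) = (-430166 + 7)/(421853 + (-7 - 658)) = -430159/(421853 - 665) = -430159/421188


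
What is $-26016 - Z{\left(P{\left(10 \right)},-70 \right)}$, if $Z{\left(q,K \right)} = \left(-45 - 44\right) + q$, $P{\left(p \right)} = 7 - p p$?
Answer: $-25834$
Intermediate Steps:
$P{\left(p \right)} = 7 - p^{2}$
$Z{\left(q,K \right)} = -89 + q$
$-26016 - Z{\left(P{\left(10 \right)},-70 \right)} = -26016 - \left(-89 + \left(7 - 10^{2}\right)\right) = -26016 - \left(-89 + \left(7 - 100\right)\right) = -26016 - \left(-89 - 93\right) = -26016 - -182 = -26016 + 182 = -25834$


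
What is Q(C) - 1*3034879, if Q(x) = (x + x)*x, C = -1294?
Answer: 313993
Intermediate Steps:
Q(x) = 2*x² (Q(x) = (2*x)*x = 2*x²)
Q(C) - 1*3034879 = 2*(-1294)² - 1*3034879 = 2*1674436 - 3034879 = 3348872 - 3034879 = 313993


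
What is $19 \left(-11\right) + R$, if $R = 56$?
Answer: $-153$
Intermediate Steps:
$19 \left(-11\right) + R = 19 \left(-11\right) + 56 = -209 + 56 = -153$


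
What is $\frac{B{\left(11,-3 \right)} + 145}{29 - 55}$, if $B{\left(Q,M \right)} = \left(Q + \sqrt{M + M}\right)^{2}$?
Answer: $-10 - \frac{11 i \sqrt{6}}{13} \approx -10.0 - 2.0726 i$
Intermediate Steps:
$B{\left(Q,M \right)} = \left(Q + \sqrt{2} \sqrt{M}\right)^{2}$ ($B{\left(Q,M \right)} = \left(Q + \sqrt{2 M}\right)^{2} = \left(Q + \sqrt{2} \sqrt{M}\right)^{2}$)
$\frac{B{\left(11,-3 \right)} + 145}{29 - 55} = \frac{\left(11 + \sqrt{2} \sqrt{-3}\right)^{2} + 145}{29 - 55} = \frac{\left(11 + \sqrt{2} i \sqrt{3}\right)^{2} + 145}{-26} = \left(\left(11 + i \sqrt{6}\right)^{2} + 145\right) \left(- \frac{1}{26}\right) = \left(145 + \left(11 + i \sqrt{6}\right)^{2}\right) \left(- \frac{1}{26}\right) = - \frac{145}{26} - \frac{\left(11 + i \sqrt{6}\right)^{2}}{26}$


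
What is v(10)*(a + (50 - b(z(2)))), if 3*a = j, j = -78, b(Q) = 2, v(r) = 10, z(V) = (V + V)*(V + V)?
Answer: 220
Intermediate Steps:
z(V) = 4*V**2 (z(V) = (2*V)*(2*V) = 4*V**2)
a = -26 (a = (1/3)*(-78) = -26)
v(10)*(a + (50 - b(z(2)))) = 10*(-26 + (50 - 1*2)) = 10*(-26 + (50 - 2)) = 10*(-26 + 48) = 10*22 = 220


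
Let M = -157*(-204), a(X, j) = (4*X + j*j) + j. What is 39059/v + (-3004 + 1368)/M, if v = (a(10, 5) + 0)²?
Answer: 310741313/39234300 ≈ 7.9201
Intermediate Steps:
a(X, j) = j + j² + 4*X (a(X, j) = (4*X + j²) + j = (j² + 4*X) + j = j + j² + 4*X)
M = 32028
v = 4900 (v = ((5 + 5² + 4*10) + 0)² = ((5 + 25 + 40) + 0)² = (70 + 0)² = 70² = 4900)
39059/v + (-3004 + 1368)/M = 39059/4900 + (-3004 + 1368)/32028 = 39059*(1/4900) - 1636*1/32028 = 39059/4900 - 409/8007 = 310741313/39234300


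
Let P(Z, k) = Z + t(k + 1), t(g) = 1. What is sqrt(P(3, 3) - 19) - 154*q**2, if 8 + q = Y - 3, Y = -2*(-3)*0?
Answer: -18634 + I*sqrt(15) ≈ -18634.0 + 3.873*I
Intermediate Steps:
P(Z, k) = 1 + Z (P(Z, k) = Z + 1 = 1 + Z)
Y = 0 (Y = 6*0 = 0)
q = -11 (q = -8 + (0 - 3) = -8 - 3 = -11)
sqrt(P(3, 3) - 19) - 154*q**2 = sqrt((1 + 3) - 19) - 154*(-11)**2 = sqrt(4 - 19) - 154*121 = sqrt(-15) - 18634 = I*sqrt(15) - 18634 = -18634 + I*sqrt(15)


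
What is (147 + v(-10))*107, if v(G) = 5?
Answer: 16264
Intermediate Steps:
(147 + v(-10))*107 = (147 + 5)*107 = 152*107 = 16264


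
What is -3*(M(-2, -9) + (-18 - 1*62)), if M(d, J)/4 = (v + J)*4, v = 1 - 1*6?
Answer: 912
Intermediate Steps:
v = -5 (v = 1 - 6 = -5)
M(d, J) = -80 + 16*J (M(d, J) = 4*((-5 + J)*4) = 4*(-20 + 4*J) = -80 + 16*J)
-3*(M(-2, -9) + (-18 - 1*62)) = -3*((-80 + 16*(-9)) + (-18 - 1*62)) = -3*((-80 - 144) + (-18 - 62)) = -3*(-224 - 80) = -3*(-304) = 912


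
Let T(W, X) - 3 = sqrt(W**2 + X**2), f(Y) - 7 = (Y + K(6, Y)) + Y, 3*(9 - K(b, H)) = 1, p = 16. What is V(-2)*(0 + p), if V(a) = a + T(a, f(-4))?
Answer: 16 + 16*sqrt(565)/3 ≈ 142.77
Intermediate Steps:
K(b, H) = 26/3 (K(b, H) = 9 - 1/3*1 = 9 - 1/3 = 26/3)
f(Y) = 47/3 + 2*Y (f(Y) = 7 + ((Y + 26/3) + Y) = 7 + ((26/3 + Y) + Y) = 7 + (26/3 + 2*Y) = 47/3 + 2*Y)
T(W, X) = 3 + sqrt(W**2 + X**2)
V(a) = 3 + a + sqrt(529/9 + a**2) (V(a) = a + (3 + sqrt(a**2 + (47/3 + 2*(-4))**2)) = a + (3 + sqrt(a**2 + (47/3 - 8)**2)) = a + (3 + sqrt(a**2 + (23/3)**2)) = a + (3 + sqrt(a**2 + 529/9)) = a + (3 + sqrt(529/9 + a**2)) = 3 + a + sqrt(529/9 + a**2))
V(-2)*(0 + p) = (3 - 2 + sqrt(529 + 9*(-2)**2)/3)*(0 + 16) = (3 - 2 + sqrt(529 + 9*4)/3)*16 = (3 - 2 + sqrt(529 + 36)/3)*16 = (3 - 2 + sqrt(565)/3)*16 = (1 + sqrt(565)/3)*16 = 16 + 16*sqrt(565)/3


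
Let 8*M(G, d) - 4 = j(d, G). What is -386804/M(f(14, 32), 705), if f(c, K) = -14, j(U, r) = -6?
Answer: 1547216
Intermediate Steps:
M(G, d) = -¼ (M(G, d) = ½ + (⅛)*(-6) = ½ - ¾ = -¼)
-386804/M(f(14, 32), 705) = -386804/(-¼) = -386804*(-4) = 1547216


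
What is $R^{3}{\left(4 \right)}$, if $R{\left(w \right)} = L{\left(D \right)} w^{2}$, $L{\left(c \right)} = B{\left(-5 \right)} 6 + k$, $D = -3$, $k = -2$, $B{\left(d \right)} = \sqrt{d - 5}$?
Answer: $8814592 - 8552448 i \sqrt{10} \approx 8.8146 \cdot 10^{6} - 2.7045 \cdot 10^{7} i$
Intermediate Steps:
$B{\left(d \right)} = \sqrt{-5 + d}$
$L{\left(c \right)} = -2 + 6 i \sqrt{10}$ ($L{\left(c \right)} = \sqrt{-5 - 5} \cdot 6 - 2 = \sqrt{-10} \cdot 6 - 2 = i \sqrt{10} \cdot 6 - 2 = 6 i \sqrt{10} - 2 = -2 + 6 i \sqrt{10}$)
$R{\left(w \right)} = w^{2} \left(-2 + 6 i \sqrt{10}\right)$ ($R{\left(w \right)} = \left(-2 + 6 i \sqrt{10}\right) w^{2} = w^{2} \left(-2 + 6 i \sqrt{10}\right)$)
$R^{3}{\left(4 \right)} = \left(4^{2} \left(-2 + 6 i \sqrt{10}\right)\right)^{3} = \left(16 \left(-2 + 6 i \sqrt{10}\right)\right)^{3} = \left(-32 + 96 i \sqrt{10}\right)^{3}$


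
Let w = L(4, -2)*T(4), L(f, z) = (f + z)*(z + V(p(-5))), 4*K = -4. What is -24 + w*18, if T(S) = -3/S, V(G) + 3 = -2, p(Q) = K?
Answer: 165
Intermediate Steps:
K = -1 (K = (¼)*(-4) = -1)
p(Q) = -1
V(G) = -5 (V(G) = -3 - 2 = -5)
L(f, z) = (-5 + z)*(f + z) (L(f, z) = (f + z)*(z - 5) = (f + z)*(-5 + z) = (-5 + z)*(f + z))
w = 21/2 (w = ((-2)² - 5*4 - 5*(-2) + 4*(-2))*(-3/4) = (4 - 20 + 10 - 8)*(-3*¼) = -14*(-¾) = 21/2 ≈ 10.500)
-24 + w*18 = -24 + (21/2)*18 = -24 + 189 = 165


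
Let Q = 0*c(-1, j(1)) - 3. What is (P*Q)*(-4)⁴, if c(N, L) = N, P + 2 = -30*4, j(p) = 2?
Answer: 93696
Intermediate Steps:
P = -122 (P = -2 - 30*4 = -2 - 120 = -122)
Q = -3 (Q = 0*(-1) - 3 = 0 - 3 = -3)
(P*Q)*(-4)⁴ = -122*(-3)*(-4)⁴ = 366*256 = 93696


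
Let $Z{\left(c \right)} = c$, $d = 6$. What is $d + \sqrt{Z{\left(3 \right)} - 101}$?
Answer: $6 + 7 i \sqrt{2} \approx 6.0 + 9.8995 i$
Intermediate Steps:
$d + \sqrt{Z{\left(3 \right)} - 101} = 6 + \sqrt{3 - 101} = 6 + \sqrt{-98} = 6 + 7 i \sqrt{2}$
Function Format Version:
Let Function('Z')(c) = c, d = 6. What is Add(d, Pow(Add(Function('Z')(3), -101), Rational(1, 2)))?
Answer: Add(6, Mul(7, I, Pow(2, Rational(1, 2)))) ≈ Add(6.0000, Mul(9.8995, I))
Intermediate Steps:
Add(d, Pow(Add(Function('Z')(3), -101), Rational(1, 2))) = Add(6, Pow(Add(3, -101), Rational(1, 2))) = Add(6, Pow(-98, Rational(1, 2))) = Add(6, Mul(7, I, Pow(2, Rational(1, 2))))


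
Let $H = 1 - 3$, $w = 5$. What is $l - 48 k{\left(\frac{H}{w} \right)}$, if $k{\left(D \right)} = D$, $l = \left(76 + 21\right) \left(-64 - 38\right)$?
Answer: $- \frac{49374}{5} \approx -9874.8$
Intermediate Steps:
$H = -2$ ($H = 1 - 3 = -2$)
$l = -9894$ ($l = 97 \left(-102\right) = -9894$)
$l - 48 k{\left(\frac{H}{w} \right)} = -9894 - 48 \left(- \frac{2}{5}\right) = -9894 - 48 \left(\left(-2\right) \frac{1}{5}\right) = -9894 - - \frac{96}{5} = -9894 + \frac{96}{5} = - \frac{49374}{5}$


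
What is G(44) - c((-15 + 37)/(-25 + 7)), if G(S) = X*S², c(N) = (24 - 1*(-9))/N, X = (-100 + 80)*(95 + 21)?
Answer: -4491493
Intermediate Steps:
X = -2320 (X = -20*116 = -2320)
c(N) = 33/N (c(N) = (24 + 9)/N = 33/N)
G(S) = -2320*S²
G(44) - c((-15 + 37)/(-25 + 7)) = -2320*44² - 33/((-15 + 37)/(-25 + 7)) = -2320*1936 - 33/(22/(-18)) = -4491520 - 33/(22*(-1/18)) = -4491520 - 33/(-11/9) = -4491520 - 33*(-9)/11 = -4491520 - 1*(-27) = -4491520 + 27 = -4491493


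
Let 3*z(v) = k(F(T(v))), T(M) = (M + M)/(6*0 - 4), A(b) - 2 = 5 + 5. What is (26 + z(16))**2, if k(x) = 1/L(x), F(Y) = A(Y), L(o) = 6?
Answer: 219961/324 ≈ 678.89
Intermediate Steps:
A(b) = 12 (A(b) = 2 + (5 + 5) = 2 + 10 = 12)
T(M) = -M/2 (T(M) = (2*M)/(0 - 4) = (2*M)/(-4) = (2*M)*(-1/4) = -M/2)
F(Y) = 12
k(x) = 1/6
z(v) = 1/18 (z(v) = (1/3)*(1/6) = 1/18)
(26 + z(16))**2 = (26 + 1/18)**2 = (469/18)**2 = 219961/324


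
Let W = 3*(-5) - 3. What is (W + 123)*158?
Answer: 16590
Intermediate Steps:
W = -18 (W = -15 - 3 = -18)
(W + 123)*158 = (-18 + 123)*158 = 105*158 = 16590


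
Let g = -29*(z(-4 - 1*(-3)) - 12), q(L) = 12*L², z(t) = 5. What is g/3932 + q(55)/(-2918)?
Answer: -71069623/5736788 ≈ -12.388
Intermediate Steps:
g = 203 (g = -29*(5 - 12) = -29*(-7) = 203)
g/3932 + q(55)/(-2918) = 203/3932 + (12*55²)/(-2918) = 203*(1/3932) + (12*3025)*(-1/2918) = 203/3932 + 36300*(-1/2918) = 203/3932 - 18150/1459 = -71069623/5736788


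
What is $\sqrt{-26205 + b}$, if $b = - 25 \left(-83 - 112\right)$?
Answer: $3 i \sqrt{2370} \approx 146.05 i$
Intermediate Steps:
$b = 4875$ ($b = \left(-25\right) \left(-195\right) = 4875$)
$\sqrt{-26205 + b} = \sqrt{-26205 + 4875} = \sqrt{-21330} = 3 i \sqrt{2370}$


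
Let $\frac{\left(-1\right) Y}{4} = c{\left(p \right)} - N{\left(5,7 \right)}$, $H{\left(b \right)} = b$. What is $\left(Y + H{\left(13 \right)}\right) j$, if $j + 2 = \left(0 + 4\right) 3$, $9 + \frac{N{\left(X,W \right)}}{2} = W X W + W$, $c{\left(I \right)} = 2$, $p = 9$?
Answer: $19490$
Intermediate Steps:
$N{\left(X,W \right)} = -18 + 2 W + 2 X W^{2}$ ($N{\left(X,W \right)} = -18 + 2 \left(W X W + W\right) = -18 + 2 \left(X W^{2} + W\right) = -18 + 2 \left(W + X W^{2}\right) = -18 + \left(2 W + 2 X W^{2}\right) = -18 + 2 W + 2 X W^{2}$)
$j = 10$ ($j = -2 + \left(0 + 4\right) 3 = -2 + 4 \cdot 3 = -2 + 12 = 10$)
$Y = 1936$ ($Y = - 4 \left(2 - \left(-18 + 2 \cdot 7 + 2 \cdot 5 \cdot 7^{2}\right)\right) = - 4 \left(2 - \left(-18 + 14 + 2 \cdot 5 \cdot 49\right)\right) = - 4 \left(2 - \left(-18 + 14 + 490\right)\right) = - 4 \left(2 - 486\right) = \left(-4\right) \left(-484\right) = 1936$)
$\left(Y + H{\left(13 \right)}\right) j = \left(1936 + 13\right) 10 = 1949 \cdot 10 = 19490$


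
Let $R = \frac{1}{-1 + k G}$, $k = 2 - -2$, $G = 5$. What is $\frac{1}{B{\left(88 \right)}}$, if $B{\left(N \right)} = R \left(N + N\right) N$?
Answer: $\frac{19}{15488} \approx 0.0012268$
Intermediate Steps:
$k = 4$ ($k = 2 + 2 = 4$)
$R = \frac{1}{19}$ ($R = \frac{1}{-1 + 4 \cdot 5} = \frac{1}{-1 + 20} = \frac{1}{19} \approx 0.052632$)
$B{\left(N \right)} = \frac{2 N^{2}}{19}$ ($B{\left(N \right)} = \frac{\left(N + N\right) N}{19} = \frac{2 N N}{19} = \frac{2 N^{2}}{19}$)
$\frac{1}{B{\left(88 \right)}} = \frac{1}{\frac{2}{19} \cdot 88^{2}} = \frac{1}{\frac{2}{19} \cdot 7744} = \frac{1}{\frac{15488}{19}} = \frac{19}{15488}$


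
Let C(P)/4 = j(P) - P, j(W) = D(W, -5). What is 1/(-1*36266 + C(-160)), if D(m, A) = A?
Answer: -1/35646 ≈ -2.8054e-5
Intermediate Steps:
j(W) = -5
C(P) = -20 - 4*P (C(P) = 4*(-5 - P) = -20 - 4*P)
1/(-1*36266 + C(-160)) = 1/(-1*36266 + (-20 - 4*(-160))) = 1/(-36266 + (-20 + 640)) = 1/(-36266 + 620) = 1/(-35646) = -1/35646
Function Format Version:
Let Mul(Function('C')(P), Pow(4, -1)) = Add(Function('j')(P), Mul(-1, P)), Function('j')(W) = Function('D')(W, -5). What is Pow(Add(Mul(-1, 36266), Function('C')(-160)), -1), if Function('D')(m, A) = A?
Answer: Rational(-1, 35646) ≈ -2.8054e-5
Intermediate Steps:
Function('j')(W) = -5
Function('C')(P) = Add(-20, Mul(-4, P)) (Function('C')(P) = Mul(4, Add(-5, Mul(-1, P))) = Add(-20, Mul(-4, P)))
Pow(Add(Mul(-1, 36266), Function('C')(-160)), -1) = Pow(Add(Mul(-1, 36266), Add(-20, Mul(-4, -160))), -1) = Pow(Add(-36266, Add(-20, 640)), -1) = Pow(Add(-36266, 620), -1) = Pow(-35646, -1) = Rational(-1, 35646)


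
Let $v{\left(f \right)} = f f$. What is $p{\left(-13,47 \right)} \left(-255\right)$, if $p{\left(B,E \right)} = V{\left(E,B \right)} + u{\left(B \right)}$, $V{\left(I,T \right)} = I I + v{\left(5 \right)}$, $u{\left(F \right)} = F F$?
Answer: $-612765$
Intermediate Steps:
$u{\left(F \right)} = F^{2}$
$v{\left(f \right)} = f^{2}$
$V{\left(I,T \right)} = 25 + I^{2}$ ($V{\left(I,T \right)} = I I + 5^{2} = I^{2} + 25 = 25 + I^{2}$)
$p{\left(B,E \right)} = 25 + B^{2} + E^{2}$ ($p{\left(B,E \right)} = \left(25 + E^{2}\right) + B^{2} = 25 + B^{2} + E^{2}$)
$p{\left(-13,47 \right)} \left(-255\right) = \left(25 + \left(-13\right)^{2} + 47^{2}\right) \left(-255\right) = \left(25 + 169 + 2209\right) \left(-255\right) = 2403 \left(-255\right) = -612765$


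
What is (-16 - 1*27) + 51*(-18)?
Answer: -961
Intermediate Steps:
(-16 - 1*27) + 51*(-18) = (-16 - 27) - 918 = -43 - 918 = -961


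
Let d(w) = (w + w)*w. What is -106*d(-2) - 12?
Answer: -860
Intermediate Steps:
d(w) = 2*w² (d(w) = (2*w)*w = 2*w²)
-106*d(-2) - 12 = -212*(-2)² - 12 = -212*4 - 12 = -106*8 - 12 = -848 - 12 = -860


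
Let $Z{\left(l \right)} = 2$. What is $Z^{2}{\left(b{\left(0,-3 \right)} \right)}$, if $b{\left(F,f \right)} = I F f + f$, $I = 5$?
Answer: $4$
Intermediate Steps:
$b{\left(F,f \right)} = f + 5 F f$ ($b{\left(F,f \right)} = 5 F f + f = f + 5 F f$)
$Z^{2}{\left(b{\left(0,-3 \right)} \right)} = 2^{2} = 4$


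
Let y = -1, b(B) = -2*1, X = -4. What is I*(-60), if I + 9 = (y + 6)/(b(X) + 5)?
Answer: 440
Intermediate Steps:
b(B) = -2
I = -22/3 (I = -9 + (-1 + 6)/(-2 + 5) = -9 + 5/3 = -22/3 ≈ -7.3333)
I*(-60) = -22/3*(-60) = 440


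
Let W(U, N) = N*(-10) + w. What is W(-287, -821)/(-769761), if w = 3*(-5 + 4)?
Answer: -8207/769761 ≈ -0.010662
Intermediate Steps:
w = -3 (w = 3*(-1) = -3)
W(U, N) = -3 - 10*N (W(U, N) = N*(-10) - 3 = -10*N - 3 = -3 - 10*N)
W(-287, -821)/(-769761) = (-3 - 10*(-821))/(-769761) = (-3 + 8210)*(-1/769761) = 8207*(-1/769761) = -8207/769761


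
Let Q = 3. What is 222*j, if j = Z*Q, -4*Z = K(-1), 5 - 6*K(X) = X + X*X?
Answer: -555/4 ≈ -138.75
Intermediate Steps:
K(X) = ⅚ - X/6 - X²/6 (K(X) = ⅚ - (X + X*X)/6 = ⅚ - (X + X²)/6 = ⅚ + (-X/6 - X²/6) = ⅚ - X/6 - X²/6)
Z = -5/24 (Z = -(⅚ - ⅙*(-1) - ⅙*(-1)²)/4 = -(⅚ + ⅙ - ⅙*1)/4 = -(⅚ + ⅙ - ⅙)/4 = -¼*⅚ = -5/24 ≈ -0.20833)
j = -5/8 (j = -5/24*3 = -5/8 ≈ -0.62500)
222*j = 222*(-5/8) = -555/4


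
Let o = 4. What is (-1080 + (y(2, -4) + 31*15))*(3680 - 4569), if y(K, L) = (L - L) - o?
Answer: 550291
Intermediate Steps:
y(K, L) = -4 (y(K, L) = (L - L) - 1*4 = 0 - 4 = -4)
(-1080 + (y(2, -4) + 31*15))*(3680 - 4569) = (-1080 + (-4 + 31*15))*(3680 - 4569) = (-1080 + (-4 + 465))*(-889) = (-1080 + 461)*(-889) = -619*(-889) = 550291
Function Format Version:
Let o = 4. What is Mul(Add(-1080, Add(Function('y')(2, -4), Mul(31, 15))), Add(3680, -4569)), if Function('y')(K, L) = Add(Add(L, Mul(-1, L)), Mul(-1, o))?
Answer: 550291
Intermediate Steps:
Function('y')(K, L) = -4 (Function('y')(K, L) = Add(Add(L, Mul(-1, L)), Mul(-1, 4)) = Add(0, -4) = -4)
Mul(Add(-1080, Add(Function('y')(2, -4), Mul(31, 15))), Add(3680, -4569)) = Mul(Add(-1080, Add(-4, Mul(31, 15))), Add(3680, -4569)) = Mul(Add(-1080, Add(-4, 465)), -889) = Mul(Add(-1080, 461), -889) = Mul(-619, -889) = 550291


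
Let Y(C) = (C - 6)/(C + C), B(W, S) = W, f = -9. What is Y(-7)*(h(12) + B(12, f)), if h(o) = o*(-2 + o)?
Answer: 858/7 ≈ 122.57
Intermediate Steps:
Y(C) = (-6 + C)/(2*C) (Y(C) = (-6 + C)/((2*C)) = (-6 + C)*(1/(2*C)) = (-6 + C)/(2*C))
Y(-7)*(h(12) + B(12, f)) = ((½)*(-6 - 7)/(-7))*(12*(-2 + 12) + 12) = ((½)*(-⅐)*(-13))*(12*10 + 12) = 13*(120 + 12)/14 = (13/14)*132 = 858/7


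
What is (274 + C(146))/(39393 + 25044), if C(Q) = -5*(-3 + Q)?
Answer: -147/21479 ≈ -0.0068439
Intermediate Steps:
C(Q) = 15 - 5*Q
(274 + C(146))/(39393 + 25044) = (274 + (15 - 5*146))/(39393 + 25044) = (274 + (15 - 730))/64437 = (274 - 715)*(1/64437) = -441*1/64437 = -147/21479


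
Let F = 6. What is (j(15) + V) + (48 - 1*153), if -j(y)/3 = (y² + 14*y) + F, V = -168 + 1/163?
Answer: -260147/163 ≈ -1596.0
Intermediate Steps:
V = -27383/163 (V = -168 + 1/163 = -27383/163 ≈ -167.99)
j(y) = -18 - 42*y - 3*y² (j(y) = -3*((y² + 14*y) + 6) = -3*(6 + y² + 14*y) = -18 - 42*y - 3*y²)
(j(15) + V) + (48 - 1*153) = ((-18 - 42*15 - 3*15²) - 27383/163) + (48 - 1*153) = ((-18 - 630 - 3*225) - 27383/163) + (48 - 153) = ((-18 - 630 - 675) - 27383/163) - 105 = (-1323 - 27383/163) - 105 = -243032/163 - 105 = -260147/163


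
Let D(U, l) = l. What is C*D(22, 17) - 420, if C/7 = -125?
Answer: -15295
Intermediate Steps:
C = -875 (C = 7*(-125) = -875)
C*D(22, 17) - 420 = -875*17 - 420 = -14875 - 420 = -15295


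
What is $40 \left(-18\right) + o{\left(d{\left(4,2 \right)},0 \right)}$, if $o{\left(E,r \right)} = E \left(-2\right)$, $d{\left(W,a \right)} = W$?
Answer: $-728$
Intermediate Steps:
$o{\left(E,r \right)} = - 2 E$
$40 \left(-18\right) + o{\left(d{\left(4,2 \right)},0 \right)} = 40 \left(-18\right) - 8 = -720 - 8 = -728$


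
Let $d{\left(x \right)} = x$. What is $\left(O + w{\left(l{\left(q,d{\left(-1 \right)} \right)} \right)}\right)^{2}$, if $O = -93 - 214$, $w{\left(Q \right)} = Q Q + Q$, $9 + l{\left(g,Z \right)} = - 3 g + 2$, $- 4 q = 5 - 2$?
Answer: $\frac{21409129}{256} \approx 83629.0$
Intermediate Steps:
$q = - \frac{3}{4}$ ($q = - \frac{5 - 2}{4} = \left(- \frac{1}{4}\right) 3 = - \frac{3}{4} \approx -0.75$)
$l{\left(g,Z \right)} = -7 - 3 g$ ($l{\left(g,Z \right)} = -9 - \left(-2 + 3 g\right) = -7 - 3 g$)
$w{\left(Q \right)} = Q + Q^{2}$ ($w{\left(Q \right)} = Q^{2} + Q = Q + Q^{2}$)
$O = -307$ ($O = -93 - 214 = -307$)
$\left(O + w{\left(l{\left(q,d{\left(-1 \right)} \right)} \right)}\right)^{2} = \left(-307 + \left(-7 - - \frac{9}{4}\right) \left(1 - \frac{19}{4}\right)\right)^{2} = \left(-307 + \left(-7 + \frac{9}{4}\right) \left(1 + \left(-7 + \frac{9}{4}\right)\right)\right)^{2} = \left(-307 - \frac{19 \left(1 - \frac{19}{4}\right)}{4}\right)^{2} = \left(-307 - - \frac{285}{16}\right)^{2} = \left(-307 + \frac{285}{16}\right)^{2} = \left(- \frac{4627}{16}\right)^{2} = \frac{21409129}{256}$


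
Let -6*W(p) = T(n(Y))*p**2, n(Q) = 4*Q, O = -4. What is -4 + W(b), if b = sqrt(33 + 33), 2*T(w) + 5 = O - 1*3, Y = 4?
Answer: 62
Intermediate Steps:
T(w) = -6 (T(w) = -5/2 + (-4 - 1*3)/2 = -5/2 + (-4 - 3)/2 = -5/2 + (1/2)*(-7) = -5/2 - 7/2 = -6)
b = sqrt(66) ≈ 8.1240
W(p) = p**2 (W(p) = -(-1)*p**2 = p**2)
-4 + W(b) = -4 + (sqrt(66))**2 = -4 + 66 = 62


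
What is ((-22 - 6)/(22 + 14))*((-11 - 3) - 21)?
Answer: 245/9 ≈ 27.222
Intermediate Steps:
((-22 - 6)/(22 + 14))*((-11 - 3) - 21) = (-28/36)*(-14 - 21) = -28*1/36*(-35) = -7/9*(-35) = 245/9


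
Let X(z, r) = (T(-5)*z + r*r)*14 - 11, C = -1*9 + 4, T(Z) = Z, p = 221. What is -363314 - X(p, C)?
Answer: -348183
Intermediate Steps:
C = -5 (C = -9 + 4 = -5)
X(z, r) = -11 - 70*z + 14*r**2 (X(z, r) = (-5*z + r*r)*14 - 11 = (-5*z + r**2)*14 - 11 = (r**2 - 5*z)*14 - 11 = (-70*z + 14*r**2) - 11 = -11 - 70*z + 14*r**2)
-363314 - X(p, C) = -363314 - (-11 - 70*221 + 14*(-5)**2) = -363314 - (-11 - 15470 + 14*25) = -363314 - (-11 - 15470 + 350) = -363314 - 1*(-15131) = -363314 + 15131 = -348183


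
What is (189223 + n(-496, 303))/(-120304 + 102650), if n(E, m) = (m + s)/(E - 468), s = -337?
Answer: -91205503/8509228 ≈ -10.718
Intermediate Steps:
n(E, m) = (-337 + m)/(-468 + E) (n(E, m) = (m - 337)/(E - 468) = (-337 + m)/(-468 + E))
(189223 + n(-496, 303))/(-120304 + 102650) = (189223 + (-337 + 303)/(-468 - 496))/(-120304 + 102650) = (189223 - 34/(-964))/(-17654) = (189223 - 1/964*(-34))*(-1/17654) = (189223 + 17/482)*(-1/17654) = (91205503/482)*(-1/17654) = -91205503/8509228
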